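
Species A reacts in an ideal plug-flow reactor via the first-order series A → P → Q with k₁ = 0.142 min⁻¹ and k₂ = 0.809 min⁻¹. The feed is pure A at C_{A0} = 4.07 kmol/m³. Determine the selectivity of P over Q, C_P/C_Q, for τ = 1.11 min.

The intermediate concentration in a first-order A→B→C sequence is C_P = k₁C_{A0}(e^(−k₁τ) − e^(−k₂τ))/(k₂−k₁).
e^(−k₁τ) = e^(−0.142×1.11) = e^(−0.1576) = 0.8542; e^(−k₂τ) = e^(−0.8980) = 0.4074.
C_P = 0.142×4.07/(0.809−0.142) × (0.8542−0.4074) = 0.8665×0.4468 = 0.3871 kmol/m³.
C_A = C_{A0}e^(−k₁τ) = 3.476 kmol/m³, so C_Q = C_{A0}−C_A−C_P = 0.2064 kmol/m³; C_P/C_Q = 1.88.

1.88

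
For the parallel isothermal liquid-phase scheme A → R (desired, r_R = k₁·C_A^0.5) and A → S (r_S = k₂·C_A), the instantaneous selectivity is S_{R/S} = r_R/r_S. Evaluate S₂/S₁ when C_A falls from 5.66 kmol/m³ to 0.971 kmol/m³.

2.41

S_{R/S} = (k₁/k₂)·C_A^-0.5, so S₂/S₁ = (C_{A,2}/C_{A,1})^-0.5.
= (0.971/5.66)^(-0.5) = (0.1716)^(-0.5) = 2.41.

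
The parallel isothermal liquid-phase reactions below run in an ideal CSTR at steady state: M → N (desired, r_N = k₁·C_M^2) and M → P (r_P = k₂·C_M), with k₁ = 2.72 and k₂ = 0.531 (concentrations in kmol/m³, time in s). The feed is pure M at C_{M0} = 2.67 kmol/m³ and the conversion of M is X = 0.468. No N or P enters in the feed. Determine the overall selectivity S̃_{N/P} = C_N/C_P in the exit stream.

Exit C_M = C_{M0}(1−X) = 2.67×0.532 = 1.420 kmol/m³.
A CSTR operates uniformly at the exit composition, giving r_N = 5.488 and r_P = 0.7543 (each k·C_M^n at C_M = 1.420).
Overall selectivity = C_N/C_P = r_Nτ/(r_Pτ) = r_N/r_P = 7.28.

7.28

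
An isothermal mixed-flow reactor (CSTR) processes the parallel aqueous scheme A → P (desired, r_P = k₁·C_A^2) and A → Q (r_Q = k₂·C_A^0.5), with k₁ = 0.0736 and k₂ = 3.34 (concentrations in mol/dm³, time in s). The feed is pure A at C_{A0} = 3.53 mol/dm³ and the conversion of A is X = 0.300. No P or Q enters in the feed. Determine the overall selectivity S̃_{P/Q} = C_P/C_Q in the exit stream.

Exit C_A = C_{A0}(1−X) = 3.53×0.700 = 2.471 mol/dm³.
Rates in a CSTR are evaluated at the outlet concentration: r_P = 0.0736×2.471^2 = 0.4494, r_Q = 3.34×2.471^0.5 = 5.250.
Overall selectivity = C_P/C_Q = r_Pτ/(r_Qτ) = r_P/r_Q = 0.0856.

0.0856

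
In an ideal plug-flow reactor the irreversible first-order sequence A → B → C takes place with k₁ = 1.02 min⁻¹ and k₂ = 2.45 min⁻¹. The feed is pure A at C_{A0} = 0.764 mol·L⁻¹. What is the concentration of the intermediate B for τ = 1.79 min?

0.0810 mol·L⁻¹

The intermediate concentration in a first-order A→B→C sequence is C_B = k₁C_{A0}(e^(−k₁τ) − e^(−k₂τ))/(k₂−k₁).
e^(−k₁τ) = e^(−1.02×1.79) = e^(−1.826) = 0.1611; e^(−k₂τ) = e^(−4.386) = 0.01246.
C_B = 1.02×0.764/(2.45−1.02) × (0.1611−0.01246) = 0.5450×0.1486 = 0.08100 mol·L⁻¹.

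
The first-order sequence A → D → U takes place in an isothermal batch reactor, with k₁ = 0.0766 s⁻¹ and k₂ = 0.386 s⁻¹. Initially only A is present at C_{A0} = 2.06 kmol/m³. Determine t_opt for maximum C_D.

Setting dC_D/dt = 0 gives t_opt = ln(k₂/k₁)/(k₂−k₁).
= ln(0.386/0.0766)/(0.386−0.0766) = ln(5.039)/0.3094 = 1.617/0.3094 = 5.23 s.

5.23 s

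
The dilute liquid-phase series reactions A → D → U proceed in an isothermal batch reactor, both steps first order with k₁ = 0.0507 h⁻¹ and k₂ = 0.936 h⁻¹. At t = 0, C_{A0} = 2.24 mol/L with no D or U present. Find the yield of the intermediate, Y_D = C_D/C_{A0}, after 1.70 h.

0.0409

Solving the coupled first-order balances gives C_D(t) = [k₁/(k₂−k₁)]·C_{A0}·(e^(−k₁t) − e^(−k₂t)).
e^(−k₁t) = e^(−0.0507×1.70) = e^(−0.08619) = 0.9174; e^(−k₂t) = e^(−1.591) = 0.2037.
C_D = 0.0507×2.24/(0.936−0.0507) × (0.9174−0.2037) = 0.1283×0.7137 = 0.09156 mol/L.
Y_D = C_D/C_{A0} = 0.09156/2.24 = 0.0409.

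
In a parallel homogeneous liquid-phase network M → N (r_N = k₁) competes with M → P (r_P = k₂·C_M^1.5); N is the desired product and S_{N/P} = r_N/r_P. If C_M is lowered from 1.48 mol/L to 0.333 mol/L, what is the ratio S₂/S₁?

9.37

S_{N/P} = (k₁/k₂)·C_M^-1.5, so S₂/S₁ = (C_{M,2}/C_{M,1})^-1.5.
= (0.333/1.48)^(-1.5) = (0.2250)^(-1.5) = 9.37.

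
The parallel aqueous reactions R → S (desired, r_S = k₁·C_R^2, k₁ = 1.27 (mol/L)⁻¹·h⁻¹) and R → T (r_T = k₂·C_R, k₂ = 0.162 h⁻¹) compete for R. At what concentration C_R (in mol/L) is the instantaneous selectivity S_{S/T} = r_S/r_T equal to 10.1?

1.29 mol/L

S_{S/T} = (k₁/k₂)·C_R ⇒ C_R = S·k₂/k₁.
= 10.1×0.162/1.27 = 1.29 mol/L.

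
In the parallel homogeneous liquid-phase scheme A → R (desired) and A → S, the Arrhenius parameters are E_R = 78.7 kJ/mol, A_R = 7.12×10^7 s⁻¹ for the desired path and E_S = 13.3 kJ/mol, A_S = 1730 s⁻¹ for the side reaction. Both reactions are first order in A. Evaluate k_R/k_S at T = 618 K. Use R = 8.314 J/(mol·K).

With equal orders, S_{R/S} = k_R/k_S = (A_R/A_S)·exp[(E_S−E_R)/(RT)].
(E_S−E_R)/(RT) = (13.3−78.7)×10³/(8.314×618) = -65400/5138 = -12.73.
k_R/k_S = (7.12×10^7/1730)·exp(-12.73) = 41156 × 2.965×10^-6 = 0.122.

0.122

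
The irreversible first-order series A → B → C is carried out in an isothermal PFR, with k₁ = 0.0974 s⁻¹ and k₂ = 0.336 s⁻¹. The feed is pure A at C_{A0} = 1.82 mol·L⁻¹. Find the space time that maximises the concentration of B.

5.19 s

The intermediate peaks when r₁ = r₂, i.e. k₁e^(−k₁τ) = k₂e^(−k₂τ), giving τ_opt = ln(k₂/k₁)/(k₂−k₁).
= ln(0.336/0.0974)/(0.336−0.0974) = ln(3.450)/0.2386 = 1.238/0.2386 = 5.19 s.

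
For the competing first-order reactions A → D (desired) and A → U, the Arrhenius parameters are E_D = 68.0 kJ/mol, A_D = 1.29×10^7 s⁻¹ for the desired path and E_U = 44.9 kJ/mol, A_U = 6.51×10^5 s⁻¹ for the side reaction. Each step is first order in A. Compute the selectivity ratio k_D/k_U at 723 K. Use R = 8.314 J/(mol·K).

k_D/k_U = (A_D/A_U)·exp[−(E_D−E_U)/(RT)] = (A_D/A_U)·exp[(E_U−E_D)/(RT)].
(E_U−E_D)/(RT) = (44.9−68.0)×10³/(8.314×723) = -23100/6011 = -3.843.
k_D/k_U = (1.29×10^7/6.51×10^5)·exp(-3.843) = 19.82 × 0.02143 = 0.425.
Since E_D > E_U, raising the temperature improves selectivity toward D.

0.425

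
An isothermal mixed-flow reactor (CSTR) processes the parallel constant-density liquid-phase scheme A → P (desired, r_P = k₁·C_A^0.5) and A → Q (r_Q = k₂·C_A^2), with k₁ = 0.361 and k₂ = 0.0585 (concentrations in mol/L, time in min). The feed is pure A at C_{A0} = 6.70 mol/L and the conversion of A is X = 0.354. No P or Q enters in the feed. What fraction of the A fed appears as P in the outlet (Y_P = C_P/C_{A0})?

Exit C_A = C_{A0}(1−X) = 6.70×0.646 = 4.328 mol/L.
In a CSTR the entire volume is at exit conditions, so r_P = 0.361×4.328^0.5 = 0.7510 and r_Q = 0.0585×4.328^2 = 1.096.
Fraction of consumed A going to P: r_P/(r_P+r_Q) = 0.4066.
C_P = 0.4066·C_{A0}·X = 0.4066×6.70×0.354 = 0.964 mol/L; Y_P = C_P/C_{A0} = 0.144.

0.144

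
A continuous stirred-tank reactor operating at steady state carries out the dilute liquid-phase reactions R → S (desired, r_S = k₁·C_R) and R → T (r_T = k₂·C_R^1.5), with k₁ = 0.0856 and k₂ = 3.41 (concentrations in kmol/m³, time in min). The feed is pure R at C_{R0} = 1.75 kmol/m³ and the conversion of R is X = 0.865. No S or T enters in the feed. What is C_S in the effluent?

0.0743 kmol/m³

Exit C_R = C_{R0}(1−X) = 1.75×0.135 = 0.2363 kmol/m³.
In a CSTR the entire volume is at exit conditions, so r_S = 0.0856×0.2363 = 0.02022 and r_T = 3.41×0.2363^1.5 = 0.3916.
Fraction of consumed R going to S: r_S/(r_S+r_T) = 0.04911.
C_S = 0.04911·C_{R0}·X = 0.04911×1.75×0.865 = 0.0743 kmol/m³.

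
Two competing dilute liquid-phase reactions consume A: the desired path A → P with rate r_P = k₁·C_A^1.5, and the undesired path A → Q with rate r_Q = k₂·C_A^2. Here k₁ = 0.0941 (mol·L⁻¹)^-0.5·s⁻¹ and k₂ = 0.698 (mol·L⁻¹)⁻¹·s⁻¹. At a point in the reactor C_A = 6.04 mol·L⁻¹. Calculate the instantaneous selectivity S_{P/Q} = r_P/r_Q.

S_{P/Q} = r_P/r_Q = (k₁·C_A^1.5)/(k₂·C_A^2) = (k₁/k₂)·C_A^-0.5.
= (0.0941×6.040^1.5) / (0.698×6.040^2) = 1.397/25.46 = 0.0549.
The undesired path is higher order in A, so low C_A (CSTR or dilute feed) favours P.

0.0549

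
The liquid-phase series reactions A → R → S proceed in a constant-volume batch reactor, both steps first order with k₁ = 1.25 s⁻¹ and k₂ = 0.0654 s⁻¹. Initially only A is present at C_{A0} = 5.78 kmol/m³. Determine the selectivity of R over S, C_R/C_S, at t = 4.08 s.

For first-order series with pure A initially, C_R(t) = k₁C_{A0}/(k₂−k₁)·(e^(−k₁t) − e^(−k₂t)).
e^(−k₁t) = e^(−1.25×4.08) = e^(−5.100) = 0.006097; e^(−k₂t) = e^(−0.2668) = 0.7658.
C_R = 1.25×5.78/(0.0654−1.25) × (0.006097−0.7658) = (-6.099)×(-0.7597) = 4.634 kmol/m³.
C_A = C_{A0}e^(−k₁t) = 0.03524 kmol/m³, so C_S = C_{A0}−C_A−C_R = 1.111 kmol/m³; C_R/C_S = 4.17.

4.17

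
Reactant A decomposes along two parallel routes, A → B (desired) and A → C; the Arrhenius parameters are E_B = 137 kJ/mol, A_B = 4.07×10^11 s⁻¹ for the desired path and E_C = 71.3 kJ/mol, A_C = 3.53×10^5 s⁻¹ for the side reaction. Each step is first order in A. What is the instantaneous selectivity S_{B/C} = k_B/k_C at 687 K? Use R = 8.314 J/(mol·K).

Since both paths have the same order in A, the concentration cancels and S_{B/C} = k_B/k_C = (A_B/A_C)·exp[(E_C−E_B)/(RT)].
(E_C−E_B)/(RT) = (71.3−137)×10³/(8.314×687) = -65700/5712 = -11.50.
k_B/k_C = (4.07×10^11/3.53×10^5)·exp(-11.50) = 1.153×10^6 × 1.010×10^-5 = 11.6.

11.6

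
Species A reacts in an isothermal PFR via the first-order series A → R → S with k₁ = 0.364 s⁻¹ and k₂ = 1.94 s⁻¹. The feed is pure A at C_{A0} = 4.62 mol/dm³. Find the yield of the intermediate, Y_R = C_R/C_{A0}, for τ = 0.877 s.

The intermediate concentration in a first-order A→B→C sequence is C_R = k₁C_{A0}(e^(−k₁τ) − e^(−k₂τ))/(k₂−k₁).
e^(−k₁τ) = e^(−0.364×0.877) = e^(−0.3192) = 0.7267; e^(−k₂τ) = e^(−1.701) = 0.1824.
C_R = 0.364×4.62/(1.94−0.364) × (0.7267−0.1824) = 1.067×0.5443 = 0.5808 mol/dm³.
Y_R = C_R/C_{A0} = 0.5808/4.62 = 0.126.

0.126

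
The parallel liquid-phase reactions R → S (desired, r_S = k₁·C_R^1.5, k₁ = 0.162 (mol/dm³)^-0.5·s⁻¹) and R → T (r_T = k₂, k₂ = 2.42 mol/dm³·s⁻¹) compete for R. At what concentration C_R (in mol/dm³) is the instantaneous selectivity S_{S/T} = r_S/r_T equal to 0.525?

S_{S/T} = (k₁/k₂)·C_R^1.5 ⇒ C_R = (S·k₂/k₁)^(1/1.5).
= (0.525×2.42/0.162)^(0.6667) = (7.843)^(0.6667) = 3.95 mol/dm³.

3.95 mol/dm³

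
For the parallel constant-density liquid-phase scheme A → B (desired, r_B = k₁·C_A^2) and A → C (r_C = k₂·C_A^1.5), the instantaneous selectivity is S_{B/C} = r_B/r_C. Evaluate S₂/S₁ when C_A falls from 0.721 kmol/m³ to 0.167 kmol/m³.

0.481

S_{B/C} = (k₁/k₂)·C_A^0.5, so S₂/S₁ = (C_{A,2}/C_{A,1})^0.5.
= (0.167/0.721)^0.5 = (0.2316)^0.5 = 0.481.
Selectivity toward B falls as C_A falls — high-concentration operation is favoured.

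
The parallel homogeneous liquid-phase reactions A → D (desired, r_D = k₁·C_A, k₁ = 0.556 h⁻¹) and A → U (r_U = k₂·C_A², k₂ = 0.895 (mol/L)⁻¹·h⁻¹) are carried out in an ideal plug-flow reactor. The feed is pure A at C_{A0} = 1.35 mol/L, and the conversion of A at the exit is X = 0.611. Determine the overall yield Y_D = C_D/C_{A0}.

C_A = C_{A0}(1−X) = 0.5252 mol/L.
Along a PFR/batch, dC_D/dC_A = −r_D/(r_D+r_U) = −k₁/(k₁+k₂·C_A).
Integrating from C_{A0} to C_A: C_D = (0.556/0.895)·ln[(0.556+0.895·1.35)/(0.556+0.895·0.525)] = 0.6212·ln(1.764/1.026) = 0.3367 mol/L.
Y_D = C_D/C_{A0} = 0.3367/1.35 = 0.249.

0.249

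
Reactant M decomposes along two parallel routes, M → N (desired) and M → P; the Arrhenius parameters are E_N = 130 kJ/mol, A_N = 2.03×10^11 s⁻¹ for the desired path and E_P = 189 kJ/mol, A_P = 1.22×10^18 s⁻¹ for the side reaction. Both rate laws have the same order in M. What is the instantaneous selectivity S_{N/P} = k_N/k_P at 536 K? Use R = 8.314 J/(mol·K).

With equal orders, S_{N/P} = k_N/k_P = (A_N/A_P)·exp[(E_P−E_N)/(RT)].
(E_P−E_N)/(RT) = (189−130)×10³/(8.314×536) = 59000/4456 = 13.24.
k_N/k_P = (2.03×10^11/1.22×10^18)·exp(13.24) = 1.664×10^-7 × 5.622×10^5 = 0.0936.
Since E_N < E_P, lowering the temperature improves selectivity toward N.

0.0936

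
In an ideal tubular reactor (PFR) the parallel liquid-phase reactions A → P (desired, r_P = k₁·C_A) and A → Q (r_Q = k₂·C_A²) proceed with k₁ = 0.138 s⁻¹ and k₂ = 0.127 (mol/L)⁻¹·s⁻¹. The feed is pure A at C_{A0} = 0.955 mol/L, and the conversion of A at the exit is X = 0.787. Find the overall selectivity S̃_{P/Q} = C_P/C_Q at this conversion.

C_A = C_{A0}(1−X) = 0.2034 mol/L.
Along a PFR/batch, dC_P/dC_A = −r_P/(r_P+r_Q) = −k₁/(k₁+k₂·C_A).
Integrating from C_{A0} to C_A: C_P = (0.138/0.127)·ln[(0.138+0.127·0.955)/(0.138+0.127·0.203)] = 1.087·ln(0.2593/0.1638) = 0.4988 mol/L.
C_Q = (C_{A0}−C_A)−C_P = 0.2527 mol/L; S̃_{P/Q} = 0.4988/0.2527 = 1.97.

1.97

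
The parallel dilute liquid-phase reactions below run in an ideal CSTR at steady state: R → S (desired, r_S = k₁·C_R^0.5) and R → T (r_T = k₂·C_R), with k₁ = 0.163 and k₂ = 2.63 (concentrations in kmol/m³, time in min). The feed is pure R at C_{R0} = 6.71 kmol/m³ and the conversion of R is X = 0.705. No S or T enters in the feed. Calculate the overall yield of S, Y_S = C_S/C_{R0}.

Exit C_R = C_{R0}(1−X) = 6.71×0.295 = 1.979 kmol/m³.
In a CSTR the entire volume is at exit conditions, so r_S = 0.163×1.979^0.5 = 0.2293 and r_T = 2.63×1.979 = 5.206.
Fraction of consumed R going to S: r_S/(r_S+r_T) = 0.04219.
C_S = 0.04219·C_{R0}·X = 0.04219×6.71×0.705 = 0.200 kmol/m³; Y_S = C_S/C_{R0} = 0.0297.

0.0297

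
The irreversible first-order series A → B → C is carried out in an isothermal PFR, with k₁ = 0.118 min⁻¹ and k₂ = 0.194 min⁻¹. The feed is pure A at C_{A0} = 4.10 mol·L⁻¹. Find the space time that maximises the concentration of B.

The intermediate peaks when r₁ = r₂, i.e. k₁e^(−k₁τ) = k₂e^(−k₂τ), giving τ_opt = ln(k₂/k₁)/(k₂−k₁).
= ln(0.194/0.118)/(0.194−0.118) = ln(1.644)/0.07600 = 0.4972/0.07600 = 6.54 min.

6.54 min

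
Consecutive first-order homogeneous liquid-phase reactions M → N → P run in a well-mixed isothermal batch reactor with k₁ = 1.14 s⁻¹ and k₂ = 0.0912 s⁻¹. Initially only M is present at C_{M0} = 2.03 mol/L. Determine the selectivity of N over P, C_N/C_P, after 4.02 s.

Solving the coupled first-order balances gives C_N(t) = [k₁/(k₂−k₁)]·C_{M0}·(e^(−k₁t) − e^(−k₂t)).
e^(−k₁t) = e^(−1.14×4.02) = e^(−4.583) = 0.01023; e^(−k₂t) = e^(−0.3666) = 0.6931.
C_N = 1.14×2.03/(0.0912−1.14) × (0.01023−0.6931) = (-2.207)×(-0.6828) = 1.507 mol/L.
C_M = C_{M0}e^(−k₁t) = 0.02076 mol/L, so C_P = C_{M0}−C_M−C_N = 0.5025 mol/L; C_N/C_P = 3.00.

3.00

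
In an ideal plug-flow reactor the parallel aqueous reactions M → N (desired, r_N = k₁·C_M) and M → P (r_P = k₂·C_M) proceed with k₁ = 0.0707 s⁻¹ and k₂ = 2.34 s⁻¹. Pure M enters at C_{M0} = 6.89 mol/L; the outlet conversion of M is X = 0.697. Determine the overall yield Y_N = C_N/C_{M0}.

0.0204

C_M = C_{M0}(1−X) = 2.088 mol/L.
Both paths are first order in M, so the instantaneous fraction to N is constant: dC_N/d(−C_M) = k₁/(k₁+k₂) = 0.02933.
C_N = 0.02933·(C_{M0}−C_M) = 0.02933×4.802 = 0.141 mol/L.
Y_N = C_N/C_{M0} = 0.1408/6.89 = 0.0204.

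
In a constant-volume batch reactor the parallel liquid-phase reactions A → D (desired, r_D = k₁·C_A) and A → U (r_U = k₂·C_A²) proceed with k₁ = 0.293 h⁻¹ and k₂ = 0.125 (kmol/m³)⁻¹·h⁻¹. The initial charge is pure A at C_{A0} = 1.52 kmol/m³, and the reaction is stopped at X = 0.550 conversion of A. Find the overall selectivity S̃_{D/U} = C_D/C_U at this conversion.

C_A = C_{A0}(1−X) = 0.6840 kmol/m³.
Along a PFR/batch, dC_D/dC_A = −r_D/(r_D+r_U) = −k₁/(k₁+k₂·C_A).
Integrating from C_{A0} to C_A: C_D = (0.293/0.125)·ln[(0.293+0.125·1.52)/(0.293+0.125·0.684)] = 2.344·ln(0.4830/0.3785) = 0.5715 kmol/m³.
C_U = (C_{A0}−C_A)−C_D = 0.2645 kmol/m³; S̃_{D/U} = 0.5715/0.2645 = 2.16.

2.16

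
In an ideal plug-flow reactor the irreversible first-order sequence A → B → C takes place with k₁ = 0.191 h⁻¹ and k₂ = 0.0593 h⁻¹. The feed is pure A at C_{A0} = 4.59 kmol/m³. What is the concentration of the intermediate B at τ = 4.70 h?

2.32 kmol/m³

For first-order series with pure A initially, C_B(τ) = k₁C_{A0}/(k₂−k₁)·(e^(−k₁τ) − e^(−k₂τ)).
e^(−k₁τ) = e^(−0.191×4.70) = e^(−0.8977) = 0.4075; e^(−k₂τ) = e^(−0.2787) = 0.7568.
C_B = 0.191×4.59/(0.0593−0.191) × (0.4075−0.7568) = (-6.657)×(-0.3493) = 2.325 kmol/m³.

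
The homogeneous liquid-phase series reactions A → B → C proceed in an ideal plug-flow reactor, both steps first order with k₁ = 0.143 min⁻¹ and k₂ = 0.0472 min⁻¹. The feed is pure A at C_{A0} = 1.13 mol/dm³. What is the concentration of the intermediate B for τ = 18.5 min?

Solving the coupled first-order balances gives C_B(τ) = [k₁/(k₂−k₁)]·C_{A0}·(e^(−k₁τ) − e^(−k₂τ)).
e^(−k₁τ) = e^(−0.143×18.5) = e^(−2.645) = 0.07097; e^(−k₂τ) = e^(−0.8732) = 0.4176.
C_B = 0.143×1.13/(0.0472−0.143) × (0.07097−0.4176) = (-1.687)×(-0.3466) = 0.5847 mol/dm³.

0.585 mol/dm³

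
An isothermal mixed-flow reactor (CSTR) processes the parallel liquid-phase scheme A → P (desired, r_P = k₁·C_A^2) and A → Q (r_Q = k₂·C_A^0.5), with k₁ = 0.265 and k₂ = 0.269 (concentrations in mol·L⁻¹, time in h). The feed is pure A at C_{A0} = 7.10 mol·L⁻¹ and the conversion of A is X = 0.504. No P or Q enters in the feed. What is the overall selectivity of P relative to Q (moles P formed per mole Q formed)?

Exit C_A = C_{A0}(1−X) = 7.10×0.496 = 3.522 mol·L⁻¹.
Rates in a CSTR are evaluated at the outlet concentration: r_P = 0.265×3.522^2 = 3.286, r_Q = 0.269×3.522^0.5 = 0.5048.
Overall selectivity = C_P/C_Q = r_Pτ/(r_Qτ) = r_P/r_Q = 6.51.

6.51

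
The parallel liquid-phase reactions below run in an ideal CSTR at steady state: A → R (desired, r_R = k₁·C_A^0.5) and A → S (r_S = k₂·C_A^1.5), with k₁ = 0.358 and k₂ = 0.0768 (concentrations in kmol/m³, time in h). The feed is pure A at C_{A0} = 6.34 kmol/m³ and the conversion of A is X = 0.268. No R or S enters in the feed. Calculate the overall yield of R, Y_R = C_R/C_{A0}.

Exit C_A = C_{A0}(1−X) = 6.34×0.732 = 4.641 kmol/m³.
A CSTR operates uniformly at the exit composition, giving r_R = 0.7712 and r_S = 0.7678 (each k·C_A^n at C_A = 4.641).
Fraction of consumed A going to R: r_R/(r_R+r_S) = 0.5011.
C_R = 0.5011·C_{A0}·X = 0.5011×6.34×0.268 = 0.851 kmol/m³; Y_R = C_R/C_{A0} = 0.134.

0.134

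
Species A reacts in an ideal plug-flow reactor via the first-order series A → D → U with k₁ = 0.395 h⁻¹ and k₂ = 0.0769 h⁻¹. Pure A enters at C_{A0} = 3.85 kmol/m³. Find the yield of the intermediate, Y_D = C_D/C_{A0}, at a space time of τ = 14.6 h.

For first-order series with pure A initially, C_D(τ) = k₁C_{A0}/(k₂−k₁)·(e^(−k₁τ) − e^(−k₂τ)).
e^(−k₁τ) = e^(−0.395×14.6) = e^(−5.767) = 0.003129; e^(−k₂τ) = e^(−1.123) = 0.3254.
C_D = 0.395×3.85/(0.0769−0.395) × (0.003129−0.3254) = (-4.781)×(-0.3223) = 1.541 kmol/m³.
Y_D = C_D/C_{A0} = 1.541/3.85 = 0.400.

0.400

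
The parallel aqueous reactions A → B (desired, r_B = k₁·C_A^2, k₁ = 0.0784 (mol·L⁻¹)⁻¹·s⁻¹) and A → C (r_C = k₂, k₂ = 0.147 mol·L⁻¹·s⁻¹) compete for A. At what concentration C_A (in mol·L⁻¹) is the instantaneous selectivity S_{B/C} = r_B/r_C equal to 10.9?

4.52 mol·L⁻¹

S_{B/C} = (k₁/k₂)·C_A^2 ⇒ C_A = (S·k₂/k₁)^(0.5).
= (10.9×0.147/0.0784)^(0.5) = (20.44)^(0.5) = 4.52 mol·L⁻¹.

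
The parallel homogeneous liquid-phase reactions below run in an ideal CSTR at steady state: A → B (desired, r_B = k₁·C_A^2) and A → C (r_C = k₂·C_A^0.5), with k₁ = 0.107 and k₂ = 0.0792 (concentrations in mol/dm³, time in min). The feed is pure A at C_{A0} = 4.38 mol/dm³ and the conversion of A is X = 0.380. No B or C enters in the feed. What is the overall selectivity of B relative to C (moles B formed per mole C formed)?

6.05

Exit C_A = C_{A0}(1−X) = 4.38×0.620 = 2.716 mol/dm³.
In a CSTR the entire volume is at exit conditions, so r_B = 0.107×2.716^2 = 0.7891 and r_C = 0.0792×2.716^0.5 = 0.1305.
Overall selectivity = C_B/C_C = r_Bτ/(r_Cτ) = r_B/r_C = 6.05.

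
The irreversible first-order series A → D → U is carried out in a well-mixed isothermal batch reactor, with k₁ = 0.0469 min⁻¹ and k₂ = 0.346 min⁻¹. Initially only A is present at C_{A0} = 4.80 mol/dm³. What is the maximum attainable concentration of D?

0.476 mol/dm³

Evaluating C_D at t_opt = ln(k₂/k₁)/(k₂−k₁) gives C_{D,max}/C_{A0} = (k₁/k₂)^[k₂/(k₂−k₁)].
= (0.0469/0.346)^(0.346/(0.346−0.0469)) = (0.1355)^(1.157) = 0.09908.
C_{D,max} = 0.09908×4.80 = 0.476 mol/dm³.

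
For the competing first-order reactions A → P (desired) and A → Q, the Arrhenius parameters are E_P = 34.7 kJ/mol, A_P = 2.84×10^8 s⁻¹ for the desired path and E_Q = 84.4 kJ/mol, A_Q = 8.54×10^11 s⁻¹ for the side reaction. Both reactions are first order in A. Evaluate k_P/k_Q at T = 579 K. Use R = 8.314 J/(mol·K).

With equal orders, S_{P/Q} = k_P/k_Q = (A_P/A_Q)·exp[(E_Q−E_P)/(RT)].
(E_Q−E_P)/(RT) = (84.4−34.7)×10³/(8.314×579) = 49700/4814 = 10.32.
k_P/k_Q = (2.84×10^8/8.54×10^11)·exp(10.32) = 3.326×10^-4 × 30469 = 10.1.

10.1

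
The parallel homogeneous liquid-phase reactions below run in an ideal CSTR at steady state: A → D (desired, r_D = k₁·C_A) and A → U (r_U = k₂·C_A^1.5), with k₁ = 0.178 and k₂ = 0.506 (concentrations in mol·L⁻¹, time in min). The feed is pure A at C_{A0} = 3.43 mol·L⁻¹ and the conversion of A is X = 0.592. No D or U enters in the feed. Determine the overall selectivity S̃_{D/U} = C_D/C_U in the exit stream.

Exit C_A = C_{A0}(1−X) = 3.43×0.408 = 1.399 mol·L⁻¹.
A CSTR operates uniformly at the exit composition, giving r_D = 0.2491 and r_U = 0.8377 (each k·C_A^n at C_A = 1.399).
Overall selectivity = C_D/C_U = r_Dτ/(r_Uτ) = r_D/r_U = 0.297.

0.297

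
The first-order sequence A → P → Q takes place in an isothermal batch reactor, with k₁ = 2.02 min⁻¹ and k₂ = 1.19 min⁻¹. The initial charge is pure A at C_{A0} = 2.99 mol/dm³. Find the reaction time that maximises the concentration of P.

0.638 min

The intermediate peaks when r₁ = r₂, i.e. k₁e^(−k₁t) = k₂e^(−k₂t), giving t_opt = ln(k₂/k₁)/(k₂−k₁).
= ln(1.19/2.02)/(1.19−2.02) = ln(0.5891)/-0.8300 = -0.5291/-0.8300 = 0.638 min.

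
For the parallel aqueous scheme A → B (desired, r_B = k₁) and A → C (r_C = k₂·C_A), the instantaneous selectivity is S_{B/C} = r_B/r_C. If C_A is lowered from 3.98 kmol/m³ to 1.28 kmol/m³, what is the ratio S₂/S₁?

S_{B/C} = (k₁/k₂)·C_A⁻¹, so S₂/S₁ = (C_{A,2}/C_{A,1})⁻¹.
= 3.98/1.28 = 3.11.
Selectivity toward B rises as C_A falls — low-concentration operation is favoured.

3.11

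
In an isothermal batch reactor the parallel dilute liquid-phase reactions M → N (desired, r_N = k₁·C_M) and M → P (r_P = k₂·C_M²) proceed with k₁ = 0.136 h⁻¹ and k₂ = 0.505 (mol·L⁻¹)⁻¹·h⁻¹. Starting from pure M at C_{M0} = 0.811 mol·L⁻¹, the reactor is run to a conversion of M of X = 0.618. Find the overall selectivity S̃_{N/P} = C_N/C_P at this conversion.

0.504

C_M = C_{M0}(1−X) = 0.3098 mol·L⁻¹.
Along a PFR/batch, dC_N/dC_M = −r_N/(r_N+r_P) = −k₁/(k₁+k₂·C_M).
Integrating from C_{M0} to C_M: C_N = (0.136/0.505)·ln[(0.136+0.505·0.811)/(0.136+0.505·0.310)] = 0.2693·ln(0.5456/0.2925) = 0.1679 mol·L⁻¹.
C_P = (C_{M0}−C_M)−C_N = 0.3333 mol·L⁻¹; S̃_{N/P} = 0.1679/0.3333 = 0.504.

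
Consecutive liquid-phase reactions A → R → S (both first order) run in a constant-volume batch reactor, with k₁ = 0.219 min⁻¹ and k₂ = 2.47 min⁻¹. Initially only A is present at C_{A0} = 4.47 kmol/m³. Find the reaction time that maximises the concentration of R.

1.08 min

Setting dC_R/dt = 0 gives t_opt = ln(k₂/k₁)/(k₂−k₁).
= ln(2.47/0.219)/(2.47−0.219) = ln(11.28)/2.251 = 2.423/2.251 = 1.08 min.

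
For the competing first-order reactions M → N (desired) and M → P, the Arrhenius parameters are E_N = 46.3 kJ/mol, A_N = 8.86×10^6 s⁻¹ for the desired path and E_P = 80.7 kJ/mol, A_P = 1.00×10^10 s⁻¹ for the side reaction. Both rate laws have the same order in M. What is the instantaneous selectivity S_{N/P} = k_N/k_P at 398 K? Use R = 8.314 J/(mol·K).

With equal orders, S_{N/P} = k_N/k_P = (A_N/A_P)·exp[(E_P−E_N)/(RT)].
(E_P−E_N)/(RT) = (80.7−46.3)×10³/(8.314×398) = 34400/3309 = 10.40.
k_N/k_P = (8.86×10^6/1.00×10^10)·exp(10.40) = 8.860×10^-4 × 32728 = 29.0.
Since E_N < E_P, lowering the temperature improves selectivity toward N.

29.0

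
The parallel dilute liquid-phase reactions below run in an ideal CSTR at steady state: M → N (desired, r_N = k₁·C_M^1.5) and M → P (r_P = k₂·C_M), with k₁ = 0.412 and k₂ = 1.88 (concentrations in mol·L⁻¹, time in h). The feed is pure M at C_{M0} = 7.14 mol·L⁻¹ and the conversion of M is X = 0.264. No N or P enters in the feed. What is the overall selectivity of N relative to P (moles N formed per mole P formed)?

Exit C_M = C_{M0}(1−X) = 7.14×0.736 = 5.255 mol·L⁻¹.
Rates in a CSTR are evaluated at the outlet concentration: r_N = 0.412×5.255^1.5 = 4.963, r_P = 1.88×5.255 = 9.879.
Overall selectivity = C_N/C_P = r_Nτ/(r_Pτ) = r_N/r_P = 0.502.

0.502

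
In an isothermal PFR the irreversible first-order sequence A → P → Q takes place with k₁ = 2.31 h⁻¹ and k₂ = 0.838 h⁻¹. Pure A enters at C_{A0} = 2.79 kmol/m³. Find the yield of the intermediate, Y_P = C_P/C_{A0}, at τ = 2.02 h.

The intermediate concentration in a first-order A→B→C sequence is C_P = k₁C_{A0}(e^(−k₁τ) − e^(−k₂τ))/(k₂−k₁).
e^(−k₁τ) = e^(−2.31×2.02) = e^(−4.666) = 0.009408; e^(−k₂τ) = e^(−1.693) = 0.1840.
C_P = 2.31×2.79/(0.838−2.31) × (0.009408−0.1840) = (-4.378)×(-0.1746) = 0.7645 kmol/m³.
Y_P = C_P/C_{A0} = 0.7645/2.79 = 0.274.

0.274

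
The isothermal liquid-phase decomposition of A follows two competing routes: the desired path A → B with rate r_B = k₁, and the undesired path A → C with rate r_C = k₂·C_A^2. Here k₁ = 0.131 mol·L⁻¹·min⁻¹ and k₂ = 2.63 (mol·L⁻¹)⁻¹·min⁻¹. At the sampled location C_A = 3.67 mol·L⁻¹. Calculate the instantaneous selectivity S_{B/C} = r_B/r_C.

0.00370

S_{B/C} = r_B/r_C = (k₁)/(k₂·C_A^2) = (k₁/k₂)·C_A^-2.
= (0.131) / (2.63×3.670^2) = 0.1310/35.42 = 0.00370.
The undesired path is higher order in A, so low C_A (CSTR or dilute feed) favours B.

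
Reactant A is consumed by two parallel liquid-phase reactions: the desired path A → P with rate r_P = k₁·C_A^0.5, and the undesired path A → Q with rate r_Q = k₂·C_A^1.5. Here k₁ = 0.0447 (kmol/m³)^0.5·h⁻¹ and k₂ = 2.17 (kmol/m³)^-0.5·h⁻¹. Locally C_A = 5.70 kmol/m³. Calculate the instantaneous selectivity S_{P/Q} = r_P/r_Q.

0.00361

S_{P/Q} = r_P/r_Q = (k₁·C_A^0.5)/(k₂·C_A^1.5) = (k₁/k₂)·C_A⁻¹.
= (0.0447×5.700^0.5) / (2.17×5.700^1.5) = 0.1067/29.53 = 0.00361.
The undesired path is higher order in A, so low C_A (CSTR or dilute feed) favours P.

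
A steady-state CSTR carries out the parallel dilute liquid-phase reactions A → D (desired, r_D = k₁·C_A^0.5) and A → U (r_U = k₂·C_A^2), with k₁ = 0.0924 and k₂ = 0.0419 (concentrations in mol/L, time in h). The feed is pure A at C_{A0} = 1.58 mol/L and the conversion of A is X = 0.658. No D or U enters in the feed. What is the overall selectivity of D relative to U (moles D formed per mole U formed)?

5.55

Exit C_A = C_{A0}(1−X) = 1.58×0.342 = 0.5404 mol/L.
Rates in a CSTR are evaluated at the outlet concentration: r_D = 0.0924×0.5404^0.5 = 0.06792, r_U = 0.0419×0.5404^2 = 0.01223.
Overall selectivity = C_D/C_U = r_Dτ/(r_Uτ) = r_D/r_U = 5.55.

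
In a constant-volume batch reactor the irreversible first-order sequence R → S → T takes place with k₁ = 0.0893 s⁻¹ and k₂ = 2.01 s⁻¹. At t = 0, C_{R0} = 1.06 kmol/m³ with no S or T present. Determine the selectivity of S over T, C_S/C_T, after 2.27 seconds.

Solving the coupled first-order balances gives C_S(t) = [k₁/(k₂−k₁)]·C_{R0}·(e^(−k₁t) − e^(−k₂t)).
e^(−k₁t) = e^(−0.0893×2.27) = e^(−0.2027) = 0.8165; e^(−k₂t) = e^(−4.563) = 0.01043.
C_S = 0.0893×1.06/(2.01−0.0893) × (0.8165−0.01043) = 0.04928×0.8061 = 0.03973 kmol/m³.
C_R = C_{R0}e^(−k₁t) = 0.8655 kmol/m³, so C_T = C_{R0}−C_R−C_S = 0.1548 kmol/m³; C_S/C_T = 0.257.

0.257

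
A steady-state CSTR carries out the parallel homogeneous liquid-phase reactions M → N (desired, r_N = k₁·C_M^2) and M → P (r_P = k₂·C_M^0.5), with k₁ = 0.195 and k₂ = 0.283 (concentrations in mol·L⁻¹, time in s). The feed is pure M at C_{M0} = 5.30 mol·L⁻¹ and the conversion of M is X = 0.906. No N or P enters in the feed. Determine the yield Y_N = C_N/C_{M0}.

Exit C_M = C_{M0}(1−X) = 5.30×0.0940 = 0.4982 mol·L⁻¹.
Rates in a CSTR are evaluated at the outlet concentration: r_N = 0.195×0.4982^2 = 0.04840, r_P = 0.283×0.4982^0.5 = 0.1998.
Fraction of consumed M going to N: r_N/(r_N+r_P) = 0.1950.
C_N = 0.1950·C_{M0}·X = 0.1950×5.30×0.906 = 0.937 mol·L⁻¹; Y_N = C_N/C_{M0} = 0.177.

0.177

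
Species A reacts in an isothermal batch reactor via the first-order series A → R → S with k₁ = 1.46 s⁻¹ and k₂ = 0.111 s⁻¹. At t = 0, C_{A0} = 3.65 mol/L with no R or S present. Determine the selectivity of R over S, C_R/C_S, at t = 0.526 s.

Solving the coupled first-order balances gives C_R(t) = [k₁/(k₂−k₁)]·C_{A0}·(e^(−k₁t) − e^(−k₂t)).
e^(−k₁t) = e^(−1.46×0.526) = e^(−0.7680) = 0.4640; e^(−k₂t) = e^(−0.05839) = 0.9433.
C_R = 1.46×3.65/(0.111−1.46) × (0.4640−0.9433) = (-3.950)×(-0.4793) = 1.894 mol/L.
C_A = C_{A0}e^(−k₁t) = 1.693 mol/L, so C_S = C_{A0}−C_A−C_R = 0.06305 mol/L; C_R/C_S = 30.0.

30.0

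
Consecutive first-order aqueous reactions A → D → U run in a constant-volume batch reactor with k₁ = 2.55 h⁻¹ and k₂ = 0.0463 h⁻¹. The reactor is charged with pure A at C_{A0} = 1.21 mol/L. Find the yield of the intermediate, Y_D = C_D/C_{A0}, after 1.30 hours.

0.922

Solving the coupled first-order balances gives C_D(t) = [k₁/(k₂−k₁)]·C_{A0}·(e^(−k₁t) − e^(−k₂t)).
e^(−k₁t) = e^(−2.55×1.30) = e^(−3.315) = 0.03633; e^(−k₂t) = e^(−0.06019) = 0.9416.
C_D = 2.55×1.21/(0.0463−2.55) × (0.03633−0.9416) = (-1.232)×(-0.9053) = 1.116 mol/L.
Y_D = C_D/C_{A0} = 1.116/1.21 = 0.922.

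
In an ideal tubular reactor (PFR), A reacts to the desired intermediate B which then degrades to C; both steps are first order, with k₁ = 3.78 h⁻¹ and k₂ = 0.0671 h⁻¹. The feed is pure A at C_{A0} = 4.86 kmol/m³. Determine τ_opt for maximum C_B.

1.09 h

The intermediate peaks when r₁ = r₂, i.e. k₁e^(−k₁τ) = k₂e^(−k₂τ), giving τ_opt = ln(k₂/k₁)/(k₂−k₁).
= ln(0.0671/3.78)/(0.0671−3.78) = ln(0.01775)/-3.713 = -4.031/-3.713 = 1.09 h.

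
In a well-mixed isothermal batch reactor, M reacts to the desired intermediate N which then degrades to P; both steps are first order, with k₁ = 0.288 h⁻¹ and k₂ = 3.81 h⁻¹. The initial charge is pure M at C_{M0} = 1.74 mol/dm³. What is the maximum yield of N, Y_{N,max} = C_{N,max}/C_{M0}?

0.0612

At the optimum, C_{N,max}/C_{M0} = (k₁/k₂)^[k₂/(k₂−k₁)].
= (0.288/3.81)^(3.81/(3.81−0.288)) = (0.07559)^(1.082) = 0.06120.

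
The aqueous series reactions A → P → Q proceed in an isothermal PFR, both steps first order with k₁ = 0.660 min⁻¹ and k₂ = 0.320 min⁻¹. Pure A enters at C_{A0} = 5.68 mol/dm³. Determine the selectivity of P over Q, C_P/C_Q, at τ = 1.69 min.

For first-order series with pure A initially, C_P(τ) = k₁C_{A0}/(k₂−k₁)·(e^(−k₁τ) − e^(−k₂τ)).
e^(−k₁τ) = e^(−0.660×1.69) = e^(−1.115) = 0.3278; e^(−k₂τ) = e^(−0.5408) = 0.5823.
C_P = 0.660×5.68/(0.320−0.660) × (0.3278−0.5823) = (-11.03)×(-0.2545) = 2.806 mol/dm³.
C_A = C_{A0}e^(−k₁τ) = 1.862 mol/dm³, so C_Q = C_{A0}−C_A−C_P = 1.012 mol/dm³; C_P/C_Q = 2.77.

2.77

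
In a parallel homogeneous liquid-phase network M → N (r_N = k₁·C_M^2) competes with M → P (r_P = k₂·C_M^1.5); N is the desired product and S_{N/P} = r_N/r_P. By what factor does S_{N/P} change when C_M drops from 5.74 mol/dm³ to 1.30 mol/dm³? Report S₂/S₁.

0.476

S_{N/P} = (k₁/k₂)·C_M^0.5, so S₂/S₁ = (C_{M,2}/C_{M,1})^0.5.
= (1.30/5.74)^0.5 = (0.2265)^0.5 = 0.476.
Selectivity toward N falls as C_M falls — high-concentration operation is favoured.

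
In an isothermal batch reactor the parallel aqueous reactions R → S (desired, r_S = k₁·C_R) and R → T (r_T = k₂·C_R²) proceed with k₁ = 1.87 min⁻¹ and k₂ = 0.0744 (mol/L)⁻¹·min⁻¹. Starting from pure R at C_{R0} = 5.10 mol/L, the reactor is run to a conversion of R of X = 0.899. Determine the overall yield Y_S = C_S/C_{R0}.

0.810

C_R = C_{R0}(1−X) = 0.5151 mol/L.
Along a PFR/batch, dC_S/dC_R = −r_S/(r_S+r_T) = −k₁/(k₁+k₂·C_R).
Integrating from C_{R0} to C_R: C_S = (1.87/0.0744)·ln[(1.87+0.0744·5.10)/(1.87+0.0744·0.515)] = 25.13·ln(2.249/1.908) = 4.134 mol/L.
Y_S = C_S/C_{R0} = 4.134/5.10 = 0.810.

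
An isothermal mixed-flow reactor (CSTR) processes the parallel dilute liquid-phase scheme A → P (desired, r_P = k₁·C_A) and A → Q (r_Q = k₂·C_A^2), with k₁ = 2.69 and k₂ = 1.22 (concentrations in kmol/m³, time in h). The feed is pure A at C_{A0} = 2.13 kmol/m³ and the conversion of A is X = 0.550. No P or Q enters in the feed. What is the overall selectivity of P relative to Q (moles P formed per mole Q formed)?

Exit C_A = C_{A0}(1−X) = 2.13×0.450 = 0.9585 kmol/m³.
A CSTR operates uniformly at the exit composition, giving r_P = 2.578 and r_Q = 1.121 (each k·C_A^n at C_A = 0.9585).
Overall selectivity = C_P/C_Q = r_Pτ/(r_Qτ) = r_P/r_Q = 2.30.

2.30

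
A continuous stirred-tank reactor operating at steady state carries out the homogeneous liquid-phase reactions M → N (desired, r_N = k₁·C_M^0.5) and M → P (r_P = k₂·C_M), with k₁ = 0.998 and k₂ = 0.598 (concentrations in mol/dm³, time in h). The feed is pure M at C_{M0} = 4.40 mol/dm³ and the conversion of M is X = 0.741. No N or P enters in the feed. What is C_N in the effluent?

Exit C_M = C_{M0}(1−X) = 4.40×0.259 = 1.140 mol/dm³.
Rates in a CSTR are evaluated at the outlet concentration: r_N = 0.998×1.140^0.5 = 1.065, r_P = 0.598×1.140 = 0.6815.
Fraction of consumed M going to N: r_N/(r_N+r_P) = 0.6099.
C_N = 0.6099·C_{M0}·X = 0.6099×4.40×0.741 = 1.99 mol/dm³.

1.99 mol/dm³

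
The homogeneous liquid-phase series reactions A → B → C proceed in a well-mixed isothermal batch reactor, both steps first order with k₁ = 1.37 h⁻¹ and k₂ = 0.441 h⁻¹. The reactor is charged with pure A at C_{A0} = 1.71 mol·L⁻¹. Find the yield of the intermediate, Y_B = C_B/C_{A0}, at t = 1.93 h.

For first-order series with pure A initially, C_B(t) = k₁C_{A0}/(k₂−k₁)·(e^(−k₁t) − e^(−k₂t)).
e^(−k₁t) = e^(−1.37×1.93) = e^(−2.644) = 0.07107; e^(−k₂t) = e^(−0.8511) = 0.4269.
C_B = 1.37×1.71/(0.441−1.37) × (0.07107−0.4269) = (-2.522)×(-0.3559) = 0.8974 mol·L⁻¹.
Y_B = C_B/C_{A0} = 0.8974/1.71 = 0.525.

0.525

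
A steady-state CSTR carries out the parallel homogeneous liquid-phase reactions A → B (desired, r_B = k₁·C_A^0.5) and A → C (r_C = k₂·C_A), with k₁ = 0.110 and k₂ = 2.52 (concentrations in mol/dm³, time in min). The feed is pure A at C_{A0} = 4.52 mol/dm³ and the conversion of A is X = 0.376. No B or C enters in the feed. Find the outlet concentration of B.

Exit C_A = C_{A0}(1−X) = 4.52×0.624 = 2.820 mol/dm³.
Rates in a CSTR are evaluated at the outlet concentration: r_B = 0.110×2.820^0.5 = 0.1847, r_C = 2.52×2.820 = 7.108.
Fraction of consumed A going to B: r_B/(r_B+r_C) = 0.02533.
C_B = 0.02533·C_{A0}·X = 0.02533×4.52×0.376 = 0.0431 mol/dm³.

0.0431 mol/dm³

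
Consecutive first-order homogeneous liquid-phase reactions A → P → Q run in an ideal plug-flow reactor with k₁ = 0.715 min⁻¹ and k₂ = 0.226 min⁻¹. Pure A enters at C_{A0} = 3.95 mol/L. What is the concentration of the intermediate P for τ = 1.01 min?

1.79 mol/L

The intermediate concentration in a first-order A→B→C sequence is C_P = k₁C_{A0}(e^(−k₁τ) − e^(−k₂τ))/(k₂−k₁).
e^(−k₁τ) = e^(−0.715×1.01) = e^(−0.7221) = 0.4857; e^(−k₂τ) = e^(−0.2283) = 0.7959.
C_P = 0.715×3.95/(0.226−0.715) × (0.4857−0.7959) = (-5.776)×(-0.3102) = 1.792 mol/L.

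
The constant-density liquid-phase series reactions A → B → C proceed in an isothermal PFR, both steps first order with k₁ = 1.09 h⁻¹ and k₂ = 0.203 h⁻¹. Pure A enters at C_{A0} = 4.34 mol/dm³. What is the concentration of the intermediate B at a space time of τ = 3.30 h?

For first-order series with pure A initially, C_B(τ) = k₁C_{A0}/(k₂−k₁)·(e^(−k₁τ) − e^(−k₂τ)).
e^(−k₁τ) = e^(−1.09×3.30) = e^(−3.597) = 0.02741; e^(−k₂τ) = e^(−0.6699) = 0.5118.
C_B = 1.09×4.34/(0.203−1.09) × (0.02741−0.5118) = (-5.333)×(-0.4844) = 2.583 mol/dm³.

2.58 mol/dm³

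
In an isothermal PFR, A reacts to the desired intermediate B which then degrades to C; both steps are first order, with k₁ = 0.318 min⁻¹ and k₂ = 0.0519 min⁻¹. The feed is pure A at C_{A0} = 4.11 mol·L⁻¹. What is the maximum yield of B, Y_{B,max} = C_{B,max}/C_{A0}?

At the optimum, C_{B,max}/C_{A0} = (k₁/k₂)^[k₂/(k₂−k₁)].
= (0.318/0.0519)^(0.0519/(0.0519−0.318)) = (6.127)^(-0.1950) = 0.7022.

0.702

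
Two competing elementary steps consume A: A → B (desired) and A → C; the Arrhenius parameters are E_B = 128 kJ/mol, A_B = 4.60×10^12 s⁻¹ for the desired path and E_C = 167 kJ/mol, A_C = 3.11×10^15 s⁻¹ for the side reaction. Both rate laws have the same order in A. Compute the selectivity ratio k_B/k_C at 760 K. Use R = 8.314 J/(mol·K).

0.709

Since both paths have the same order in A, the concentration cancels and S_{B/C} = k_B/k_C = (A_B/A_C)·exp[(E_C−E_B)/(RT)].
(E_C−E_B)/(RT) = (167−128)×10³/(8.314×760) = 39000/6319 = 6.172.
k_B/k_C = (4.60×10^12/3.11×10^15)·exp(6.172) = 0.001479 × 479.2 = 0.709.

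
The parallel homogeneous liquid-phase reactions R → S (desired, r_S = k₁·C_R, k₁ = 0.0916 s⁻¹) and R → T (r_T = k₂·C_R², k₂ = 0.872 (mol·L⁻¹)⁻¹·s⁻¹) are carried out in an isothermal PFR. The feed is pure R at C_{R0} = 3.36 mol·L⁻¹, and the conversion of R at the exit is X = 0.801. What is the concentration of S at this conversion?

0.157 mol·L⁻¹

C_R = C_{R0}(1−X) = 0.6686 mol·L⁻¹.
Along a PFR/batch, dC_S/dC_R = −r_S/(r_S+r_T) = −k₁/(k₁+k₂·C_R).
Integrating from C_{R0} to C_R: C_S = (0.0916/0.872)·ln[(0.0916+0.872·3.36)/(0.0916+0.872·0.669)] = 0.1050·ln(3.022/0.6747) = 0.1575 mol·L⁻¹.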